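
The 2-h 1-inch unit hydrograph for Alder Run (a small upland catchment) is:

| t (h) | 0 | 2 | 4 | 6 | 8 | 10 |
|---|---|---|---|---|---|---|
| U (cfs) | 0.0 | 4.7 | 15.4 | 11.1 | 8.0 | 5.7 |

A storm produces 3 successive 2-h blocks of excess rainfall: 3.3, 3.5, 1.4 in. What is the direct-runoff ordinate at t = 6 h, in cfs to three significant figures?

Q ≈ 97.1 cfs

By discrete convolution, Q_j = Σ (P_i / 1 in) · U_{j−i}.
At t = 6 h (j=3): Q = (3.3/1)·11.1 + (3.5/1)·15.4 + (1.4/1)·4.7 = 97.1 cfs.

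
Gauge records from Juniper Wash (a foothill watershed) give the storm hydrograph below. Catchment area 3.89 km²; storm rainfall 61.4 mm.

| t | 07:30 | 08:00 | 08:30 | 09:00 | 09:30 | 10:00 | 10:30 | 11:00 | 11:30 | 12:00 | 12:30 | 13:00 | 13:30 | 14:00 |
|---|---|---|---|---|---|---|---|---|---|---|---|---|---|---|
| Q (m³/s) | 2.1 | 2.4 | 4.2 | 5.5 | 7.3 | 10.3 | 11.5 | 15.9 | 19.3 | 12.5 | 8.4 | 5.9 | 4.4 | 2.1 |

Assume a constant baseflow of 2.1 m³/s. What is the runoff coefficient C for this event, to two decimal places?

C ≈ 0.62

ΣQ_DR = 82.40 m³/s; V = ΣQ_DR·Δt = 1.483 × 10^5 m³.
Runoff depth d = V / A = 38.13 mm.
C = d / P = 38.13 / 61.4 = 0.62.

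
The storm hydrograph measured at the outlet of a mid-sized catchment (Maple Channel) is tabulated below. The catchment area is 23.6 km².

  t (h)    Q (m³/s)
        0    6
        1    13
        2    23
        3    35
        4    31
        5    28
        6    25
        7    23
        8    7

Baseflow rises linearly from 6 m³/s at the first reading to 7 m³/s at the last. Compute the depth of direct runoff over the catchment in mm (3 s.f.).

Direct runoff: 0.00, 6.88, 16.75, 28.62, 24.50, 21.38, 18.25, 16.12, 0.00 m³/s; ΣQ_DR = 132.5 m³/s.
V = ΣQ_DR · Δt = 132.5 × 3600 s = 4.770 × 10^5 m³.
Over A = 23.6 km², depth = V / A = 20.2 mm.

d ≈ 20.2 mm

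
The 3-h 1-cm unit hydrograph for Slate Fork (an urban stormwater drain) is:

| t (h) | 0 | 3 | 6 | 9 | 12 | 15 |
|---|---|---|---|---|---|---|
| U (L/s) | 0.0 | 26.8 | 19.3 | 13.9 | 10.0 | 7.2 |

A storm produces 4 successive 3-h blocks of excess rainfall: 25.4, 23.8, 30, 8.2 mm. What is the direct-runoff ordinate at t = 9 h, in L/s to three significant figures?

Q ≈ 162 L/s

By discrete convolution, Q_j = Σ (P_i / 10 mm) · U_{j−i}.
At t = 9 h (j=3): Q = (25.4/10)·13.9 + (23.8/10)·19.3 + (30/10)·26.8 + (8.2/10)·0.0 = 162 L/s.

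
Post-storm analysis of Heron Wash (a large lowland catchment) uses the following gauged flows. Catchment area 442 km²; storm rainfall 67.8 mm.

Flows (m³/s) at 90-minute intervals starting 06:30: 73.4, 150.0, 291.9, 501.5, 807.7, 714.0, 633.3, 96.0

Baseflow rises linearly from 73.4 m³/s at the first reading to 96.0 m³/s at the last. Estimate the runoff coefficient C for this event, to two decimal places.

ΣQ_DR = 2590 m³/s; V = ΣQ_DR·Δt = 1.399 × 10^7 m³.
Runoff depth d = V / A = 31.64 mm.
C = d / P = 31.64 / 67.8 = 0.47.

C ≈ 0.47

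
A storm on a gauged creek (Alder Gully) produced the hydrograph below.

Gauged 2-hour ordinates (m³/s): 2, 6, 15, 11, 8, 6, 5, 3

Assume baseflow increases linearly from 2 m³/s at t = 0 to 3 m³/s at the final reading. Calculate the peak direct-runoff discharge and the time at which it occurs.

Q_p = 12.71 m³/s at t = 4 h

Subtracting baseflow gives direct-runoff ordinates: 0.00, 3.86, 12.71, 8.57, 5.43, 3.29, 2.14, 0.00 m³/s.
The maximum is 12.71 m³/s, occurring at the reading for t = 4 h.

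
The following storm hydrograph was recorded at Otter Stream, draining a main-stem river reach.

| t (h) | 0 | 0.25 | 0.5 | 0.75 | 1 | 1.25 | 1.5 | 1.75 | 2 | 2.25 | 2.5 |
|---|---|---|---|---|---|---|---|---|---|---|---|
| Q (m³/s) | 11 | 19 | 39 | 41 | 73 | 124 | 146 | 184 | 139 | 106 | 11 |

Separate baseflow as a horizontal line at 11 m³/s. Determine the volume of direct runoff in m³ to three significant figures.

V ≈ 6.95 × 10^5 m³

Direct-runoff ordinates (Q − Q_b): 0.0, 8.0, 28.0, 30.0, 62.0, 113.0, 135.0, 173.0, 128.0, 95.0, 0.0 m³/s.
ΣQ_DR = 772.0 m³/s.
With Δt = 0.25 h = 900 s, V = ΣQ_DR · Δt = 772.0 × 900 = 6.95 × 10^5 m³.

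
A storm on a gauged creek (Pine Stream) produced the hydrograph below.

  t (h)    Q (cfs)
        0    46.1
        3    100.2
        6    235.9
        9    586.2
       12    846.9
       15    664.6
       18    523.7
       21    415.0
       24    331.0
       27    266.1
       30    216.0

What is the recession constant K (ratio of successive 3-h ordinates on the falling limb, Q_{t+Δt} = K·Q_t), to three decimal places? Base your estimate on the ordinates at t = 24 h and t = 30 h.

K ≈ 0.808

Using the recession-limb readings at t = 24 h and t = 30 h: Q falls from 331.0 to 216.0 cfs over 2 intervals.
K = (Q₂/Q₁)^(1/2) = (216.0/331.0)^(1/2) = 0.808.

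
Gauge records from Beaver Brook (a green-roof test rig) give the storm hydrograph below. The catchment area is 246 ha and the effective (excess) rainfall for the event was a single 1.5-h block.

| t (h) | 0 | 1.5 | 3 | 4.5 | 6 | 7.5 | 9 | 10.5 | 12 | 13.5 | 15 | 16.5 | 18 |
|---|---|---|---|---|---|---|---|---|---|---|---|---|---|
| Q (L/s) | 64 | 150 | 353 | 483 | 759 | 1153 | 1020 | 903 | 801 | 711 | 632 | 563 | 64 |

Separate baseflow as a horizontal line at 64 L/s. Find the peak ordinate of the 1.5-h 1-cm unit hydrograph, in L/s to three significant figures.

U_p ≈ 727 L/s

Direct runoff: 0.0, 86.0, 289.0, 419.0, 695.0, 1089.0, 956.0, 839.0, 737.0, 647.0, 568.0, 499.0, 0.0 L/s; ΣQ_DR = 6824 L/s, peak = 1089.0 L/s.
Runoff depth d = ΣQ_DR·Δt / A = 6824 × 5400 / (246 ha) = 14.98 mm.
The 1-cm UH is the DRH scaled by (10 mm)/d, so U_p = 1089.0 × 10/14.98 = 727 L/s.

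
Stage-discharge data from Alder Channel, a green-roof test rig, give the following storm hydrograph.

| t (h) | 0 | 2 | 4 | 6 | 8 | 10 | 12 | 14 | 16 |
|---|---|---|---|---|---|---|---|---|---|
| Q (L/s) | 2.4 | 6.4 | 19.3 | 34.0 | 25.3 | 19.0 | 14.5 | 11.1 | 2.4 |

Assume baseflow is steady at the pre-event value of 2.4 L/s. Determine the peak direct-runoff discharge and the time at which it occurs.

Q_p = 31.6 L/s at t = 6 h

Subtracting baseflow gives direct-runoff ordinates: 0.0, 4.0, 16.9, 31.6, 22.9, 16.6, 12.1, 8.7, 0.0 L/s.
The maximum is 31.6 L/s, occurring at the reading for t = 6 h.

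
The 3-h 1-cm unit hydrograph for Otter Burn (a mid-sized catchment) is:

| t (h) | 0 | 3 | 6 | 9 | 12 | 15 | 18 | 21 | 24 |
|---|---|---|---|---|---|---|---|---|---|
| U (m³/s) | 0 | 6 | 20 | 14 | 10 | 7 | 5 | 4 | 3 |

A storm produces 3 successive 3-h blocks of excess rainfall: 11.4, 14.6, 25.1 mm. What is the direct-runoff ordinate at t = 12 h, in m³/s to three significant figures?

Q ≈ 82.0 m³/s

By discrete convolution, Q_j = Σ (P_i / 10 mm) · U_{j−i}.
At t = 12 h (j=4): Q = (11.4/10)·10 + (14.6/10)·14 + (25.1/10)·20 = 82.0 m³/s.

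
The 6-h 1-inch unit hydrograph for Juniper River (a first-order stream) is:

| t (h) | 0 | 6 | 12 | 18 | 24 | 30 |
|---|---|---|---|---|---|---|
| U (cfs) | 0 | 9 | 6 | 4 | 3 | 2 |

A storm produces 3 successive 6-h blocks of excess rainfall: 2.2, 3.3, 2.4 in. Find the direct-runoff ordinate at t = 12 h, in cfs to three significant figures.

By discrete convolution, Q_j = Σ (P_i / 1 in) · U_{j−i}.
At t = 12 h (j=2): Q = (2.2/1)·6 + (3.3/1)·9 + (2.4/1)·0 = 42.9 cfs.

Q ≈ 42.9 cfs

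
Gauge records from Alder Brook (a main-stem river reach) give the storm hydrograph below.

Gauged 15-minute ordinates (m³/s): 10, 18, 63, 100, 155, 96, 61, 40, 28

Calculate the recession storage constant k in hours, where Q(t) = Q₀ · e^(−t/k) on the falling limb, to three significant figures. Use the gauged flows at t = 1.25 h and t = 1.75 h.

On the falling limb, Q drops from 96 to 40 m³/s between t = 1.25 h and t = 1.75 h (Δt = 0.5 h).
k = −Δt / ln(Q₂/Q₁) = −0.5 / ln(40/96) = 0.571 h.

k ≈ 0.571 h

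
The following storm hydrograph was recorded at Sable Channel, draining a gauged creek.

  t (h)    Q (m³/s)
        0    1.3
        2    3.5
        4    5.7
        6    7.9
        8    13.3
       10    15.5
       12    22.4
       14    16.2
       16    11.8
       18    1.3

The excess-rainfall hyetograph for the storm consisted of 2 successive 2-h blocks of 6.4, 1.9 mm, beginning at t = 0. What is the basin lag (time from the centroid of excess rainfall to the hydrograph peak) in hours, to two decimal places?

Centroid of excess rainfall: t_c = Σ P_i·t̄_i / ΣP_i = 1.4578 h (block centres at 1, 3 h).
Hydrograph peak occurs at t = 12 h, so basin lag t_L = 12 − 1.4578 = 10.54 h.

t_L ≈ 10.54 h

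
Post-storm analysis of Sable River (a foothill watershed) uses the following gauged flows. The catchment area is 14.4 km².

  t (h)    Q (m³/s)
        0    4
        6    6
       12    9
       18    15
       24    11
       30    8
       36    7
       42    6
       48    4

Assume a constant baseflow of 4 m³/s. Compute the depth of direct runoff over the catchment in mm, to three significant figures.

Direct runoff: 0.0, 2.0, 5.0, 11.0, 7.0, 4.0, 3.0, 2.0, 0.0 m³/s; ΣQ_DR = 34.00 m³/s.
V = ΣQ_DR · Δt = 34.00 × 21600 s = 7.344 × 10^5 m³.
Over A = 14.4 km², depth = V / A = 51.0 mm.

d ≈ 51.0 mm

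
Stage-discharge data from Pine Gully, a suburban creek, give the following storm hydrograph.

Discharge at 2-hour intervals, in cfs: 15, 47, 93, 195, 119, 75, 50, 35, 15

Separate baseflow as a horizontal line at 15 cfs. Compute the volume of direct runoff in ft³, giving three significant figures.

V ≈ 3.66 × 10^6 ft³

Direct-runoff ordinates (Q − Q_b): 0.0, 32.0, 78.0, 180.0, 104.0, 60.0, 35.0, 20.0, 0.0 cfs.
ΣQ_DR = 509.0 cfs.
With Δt = 2 h = 7200 s, V = ΣQ_DR · Δt = 509.0 × 7200 = 3.66 × 10^6 ft³.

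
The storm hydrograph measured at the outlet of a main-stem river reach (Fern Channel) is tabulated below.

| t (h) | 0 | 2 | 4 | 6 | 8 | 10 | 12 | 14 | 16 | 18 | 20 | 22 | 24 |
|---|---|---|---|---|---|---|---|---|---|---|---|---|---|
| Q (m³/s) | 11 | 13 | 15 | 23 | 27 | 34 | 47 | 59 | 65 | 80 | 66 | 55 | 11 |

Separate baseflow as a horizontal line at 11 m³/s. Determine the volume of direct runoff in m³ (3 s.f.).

Direct-runoff ordinates (Q − Q_b): 0.0, 2.0, 4.0, 12.0, 16.0, 23.0, 36.0, 48.0, 54.0, 69.0, 55.0, 44.0, 0.0 m³/s.
ΣQ_DR = 363.0 m³/s.
With Δt = 2 h = 7200 s, V = ΣQ_DR · Δt = 363.0 × 7200 = 2.61 × 10^6 m³.

V ≈ 2.61 × 10^6 m³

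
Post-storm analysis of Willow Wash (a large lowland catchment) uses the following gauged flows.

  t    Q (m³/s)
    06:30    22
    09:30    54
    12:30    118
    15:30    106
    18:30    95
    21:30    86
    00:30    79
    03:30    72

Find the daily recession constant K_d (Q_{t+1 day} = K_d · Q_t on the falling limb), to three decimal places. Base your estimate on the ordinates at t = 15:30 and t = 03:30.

Between t = 15:30 and t = 03:30 the flow falls from 106 to 72 m³/s over 4×3 h = 12 h.
Per-interval ratio K = (72/106)^(1/4) = 0.9078; K_d = K^(24/3) = 0.461.

K_d ≈ 0.461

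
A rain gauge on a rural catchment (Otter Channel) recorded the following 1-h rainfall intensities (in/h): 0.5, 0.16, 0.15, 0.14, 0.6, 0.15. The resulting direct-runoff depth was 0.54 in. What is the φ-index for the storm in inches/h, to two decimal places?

φ ≈ 0.28 in/h

Only the 2 blocks with intensity above φ contribute runoff: 0.5, 0.6 in/h.
Σ(I−φ)·Δt = d  ⇒  (0.5+0.6 − 2φ)·1 = 0.54
φ = (1.100 − 0.54/1) / 2 = 0.28 in/h.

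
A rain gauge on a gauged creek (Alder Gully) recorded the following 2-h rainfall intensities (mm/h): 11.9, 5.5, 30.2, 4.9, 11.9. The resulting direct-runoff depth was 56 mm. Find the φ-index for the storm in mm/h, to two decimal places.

φ ≈ 8.67 mm/h

Only the 3 blocks with intensity above φ contribute runoff: 11.9, 30.2, 11.9 mm/h.
Σ(I−φ)·Δt = d  ⇒  (11.9+30.2+11.9 − 3φ)·2 = 56
φ = (54.00 − 56/2) / 3 = 8.67 mm/h.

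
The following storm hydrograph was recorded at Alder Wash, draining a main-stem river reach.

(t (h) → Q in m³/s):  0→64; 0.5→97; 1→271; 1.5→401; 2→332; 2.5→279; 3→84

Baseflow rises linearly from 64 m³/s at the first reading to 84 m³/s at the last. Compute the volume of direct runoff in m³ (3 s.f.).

Direct-runoff ordinates (Q − Q_b): 0.00, 29.67, 200.33, 327.00, 254.67, 198.33, 0.00 m³/s.
ΣQ_DR = 1010 m³/s.
With Δt = 0.5 h = 1800 s, V = ΣQ_DR · Δt = 1010 × 1800 = 1.82 × 10^6 m³.

V ≈ 1.82 × 10^6 m³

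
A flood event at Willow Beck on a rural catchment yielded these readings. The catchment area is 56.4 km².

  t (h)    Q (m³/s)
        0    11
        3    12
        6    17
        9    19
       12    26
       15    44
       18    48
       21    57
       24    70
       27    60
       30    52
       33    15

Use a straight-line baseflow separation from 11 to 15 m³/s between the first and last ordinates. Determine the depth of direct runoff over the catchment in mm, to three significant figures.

Direct runoff: 0.00, 0.64, 5.27, 6.91, 13.55, 31.18, 34.82, 43.45, 56.09, 45.73, 37.36, 0.00 m³/s; ΣQ_DR = 275.0 m³/s.
V = ΣQ_DR · Δt = 275.0 × 10800 s = 2.970 × 10^6 m³.
Over A = 56.4 km², depth = V / A = 52.7 mm.

d ≈ 52.7 mm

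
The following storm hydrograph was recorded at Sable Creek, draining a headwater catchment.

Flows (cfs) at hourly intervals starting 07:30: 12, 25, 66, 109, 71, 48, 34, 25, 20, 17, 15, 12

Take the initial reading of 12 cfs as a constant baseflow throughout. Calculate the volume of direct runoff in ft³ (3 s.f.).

V ≈ 1.12 × 10^6 ft³

Direct-runoff ordinates (Q − Q_b): 0.0, 13.0, 54.0, 97.0, 59.0, 36.0, 22.0, 13.0, 8.0, 5.0, 3.0, 0.0 cfs.
ΣQ_DR = 310.0 cfs.
With Δt = 1 h = 3600 s, V = ΣQ_DR · Δt = 310.0 × 3600 = 1.12 × 10^6 ft³.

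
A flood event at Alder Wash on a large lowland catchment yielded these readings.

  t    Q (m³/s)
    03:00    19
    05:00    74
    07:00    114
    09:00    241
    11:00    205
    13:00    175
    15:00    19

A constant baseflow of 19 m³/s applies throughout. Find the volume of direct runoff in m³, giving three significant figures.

V ≈ 5.14 × 10^6 m³

Direct-runoff ordinates (Q − Q_b): 0.0, 55.0, 95.0, 222.0, 186.0, 156.0, 0.0 m³/s.
ΣQ_DR = 714.0 m³/s.
With Δt = 2 h = 7200 s, V = ΣQ_DR · Δt = 714.0 × 7200 = 5.14 × 10^6 m³.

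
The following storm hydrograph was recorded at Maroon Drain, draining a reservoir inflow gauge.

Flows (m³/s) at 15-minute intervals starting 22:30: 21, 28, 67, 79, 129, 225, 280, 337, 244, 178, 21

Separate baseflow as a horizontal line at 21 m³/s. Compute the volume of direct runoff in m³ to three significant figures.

V ≈ 1.24 × 10^6 m³

Direct-runoff ordinates (Q − Q_b): 0.0, 7.0, 46.0, 58.0, 108.0, 204.0, 259.0, 316.0, 223.0, 157.0, 0.0 m³/s.
ΣQ_DR = 1378 m³/s.
With Δt = 0.25 h = 900 s, V = ΣQ_DR · Δt = 1378 × 900 = 1.24 × 10^6 m³.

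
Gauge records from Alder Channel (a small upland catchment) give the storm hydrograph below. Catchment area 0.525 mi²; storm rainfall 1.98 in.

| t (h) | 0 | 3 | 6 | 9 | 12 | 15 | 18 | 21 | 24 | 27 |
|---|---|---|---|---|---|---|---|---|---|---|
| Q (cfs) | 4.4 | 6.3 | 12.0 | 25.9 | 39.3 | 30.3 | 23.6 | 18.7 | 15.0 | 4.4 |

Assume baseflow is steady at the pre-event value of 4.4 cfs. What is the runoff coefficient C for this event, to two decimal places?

C ≈ 0.61

ΣQ_DR = 135.9 cfs; V = ΣQ_DR·Δt = 1.468 × 10^6 ft³.
Runoff depth d = V / A = 1.203 in.
C = d / P = 1.203 / 1.98 = 0.61.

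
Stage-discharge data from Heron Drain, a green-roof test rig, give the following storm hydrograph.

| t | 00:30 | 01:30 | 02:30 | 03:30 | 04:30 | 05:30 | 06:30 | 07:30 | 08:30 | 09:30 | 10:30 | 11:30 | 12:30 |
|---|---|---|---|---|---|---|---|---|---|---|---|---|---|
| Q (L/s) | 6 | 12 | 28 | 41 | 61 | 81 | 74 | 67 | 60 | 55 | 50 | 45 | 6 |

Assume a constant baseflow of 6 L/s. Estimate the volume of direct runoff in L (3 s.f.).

V ≈ 1.83 × 10^6 L

Direct-runoff ordinates (Q − Q_b): 0.0, 6.0, 22.0, 35.0, 55.0, 75.0, 68.0, 61.0, 54.0, 49.0, 44.0, 39.0, 0.0 L/s.
ΣQ_DR = 508.0 L/s.
With Δt = 1 h = 3600 s, V = ΣQ_DR · Δt = 508.0 × 3600 = 1.83 × 10^6 L.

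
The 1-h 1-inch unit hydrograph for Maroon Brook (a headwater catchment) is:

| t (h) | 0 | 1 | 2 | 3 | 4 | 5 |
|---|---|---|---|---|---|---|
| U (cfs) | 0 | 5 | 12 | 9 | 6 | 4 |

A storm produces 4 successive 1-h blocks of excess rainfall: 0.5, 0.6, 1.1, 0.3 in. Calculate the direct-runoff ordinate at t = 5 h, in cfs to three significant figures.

By discrete convolution, Q_j = Σ (P_i / 1 in) · U_{j−i}.
At t = 5 h (j=5): Q = (0.5/1)·4 + (0.6/1)·6 + (1.1/1)·9 + (0.3/1)·12 = 19.1 cfs.

Q ≈ 19.1 cfs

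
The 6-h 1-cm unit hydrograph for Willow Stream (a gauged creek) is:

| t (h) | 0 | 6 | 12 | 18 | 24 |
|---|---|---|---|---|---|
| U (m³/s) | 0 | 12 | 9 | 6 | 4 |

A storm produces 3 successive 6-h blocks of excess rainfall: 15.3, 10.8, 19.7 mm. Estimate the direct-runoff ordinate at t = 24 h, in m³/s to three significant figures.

By discrete convolution, Q_j = Σ (P_i / 10 mm) · U_{j−i}.
At t = 24 h (j=4): Q = (15.3/10)·4 + (10.8/10)·6 + (19.7/10)·9 = 30.3 m³/s.

Q ≈ 30.3 m³/s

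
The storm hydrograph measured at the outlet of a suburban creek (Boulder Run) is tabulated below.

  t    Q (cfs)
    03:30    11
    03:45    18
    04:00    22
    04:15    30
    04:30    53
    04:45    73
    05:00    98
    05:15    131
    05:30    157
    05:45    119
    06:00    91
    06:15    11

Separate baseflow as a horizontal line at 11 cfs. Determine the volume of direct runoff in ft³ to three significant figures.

Direct-runoff ordinates (Q − Q_b): 0.0, 7.0, 11.0, 19.0, 42.0, 62.0, 87.0, 120.0, 146.0, 108.0, 80.0, 0.0 cfs.
ΣQ_DR = 682.0 cfs.
With Δt = 0.25 h = 900 s, V = ΣQ_DR · Δt = 682.0 × 900 = 6.14 × 10^5 ft³.

V ≈ 6.14 × 10^5 ft³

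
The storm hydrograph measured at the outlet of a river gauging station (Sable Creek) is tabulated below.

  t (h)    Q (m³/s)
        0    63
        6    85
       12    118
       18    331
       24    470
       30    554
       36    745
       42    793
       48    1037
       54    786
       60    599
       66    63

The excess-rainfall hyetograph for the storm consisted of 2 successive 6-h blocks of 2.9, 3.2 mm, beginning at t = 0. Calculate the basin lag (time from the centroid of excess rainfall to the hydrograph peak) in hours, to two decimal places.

Centroid of excess rainfall: t_c = Σ P_i·t̄_i / ΣP_i = 6.1475 h (block centres at 3, 9 h).
Hydrograph peak occurs at t = 48 h, so basin lag t_L = 48 − 6.1475 = 41.85 h.

t_L ≈ 41.85 h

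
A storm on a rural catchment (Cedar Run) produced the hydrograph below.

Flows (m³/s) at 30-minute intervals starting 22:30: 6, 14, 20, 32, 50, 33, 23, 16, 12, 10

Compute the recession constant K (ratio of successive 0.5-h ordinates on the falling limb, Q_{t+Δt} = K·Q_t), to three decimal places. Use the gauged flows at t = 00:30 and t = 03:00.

Using the recession-limb readings at t = 00:30 and t = 03:00: Q falls from 50 to 10 m³/s over 5 intervals.
K = (Q₂/Q₁)^(1/5) = (10/50)^(1/5) = 0.725.

K ≈ 0.725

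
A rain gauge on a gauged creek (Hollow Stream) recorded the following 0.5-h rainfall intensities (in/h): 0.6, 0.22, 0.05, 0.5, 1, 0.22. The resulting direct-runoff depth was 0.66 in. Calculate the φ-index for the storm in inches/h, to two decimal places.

Only the 3 blocks with intensity above φ contribute runoff: 0.6, 0.5, 1 in/h.
Σ(I−φ)·Δt = d  ⇒  (0.6+0.5+1 − 3φ)·0.5 = 0.66
φ = (2.100 − 0.66/0.5) / 3 = 0.26 in/h.

φ ≈ 0.26 in/h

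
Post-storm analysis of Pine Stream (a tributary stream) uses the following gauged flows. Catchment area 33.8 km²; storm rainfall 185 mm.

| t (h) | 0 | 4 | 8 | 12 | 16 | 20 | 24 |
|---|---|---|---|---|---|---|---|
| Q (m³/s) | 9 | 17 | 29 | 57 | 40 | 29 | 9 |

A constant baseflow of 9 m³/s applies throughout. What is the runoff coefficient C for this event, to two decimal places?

C ≈ 0.29

ΣQ_DR = 127.0 m³/s; V = ΣQ_DR·Δt = 1.829 × 10^6 m³.
Runoff depth d = V / A = 54.11 mm.
C = d / P = 54.11 / 185 = 0.29.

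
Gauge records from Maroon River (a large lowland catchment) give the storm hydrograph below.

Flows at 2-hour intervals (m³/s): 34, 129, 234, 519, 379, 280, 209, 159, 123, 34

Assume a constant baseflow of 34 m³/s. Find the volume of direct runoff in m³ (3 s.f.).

V ≈ 1.27 × 10^7 m³

Direct-runoff ordinates (Q − Q_b): 0.0, 95.0, 200.0, 485.0, 345.0, 246.0, 175.0, 125.0, 89.0, 0.0 m³/s.
ΣQ_DR = 1760 m³/s.
With Δt = 2 h = 7200 s, V = ΣQ_DR · Δt = 1760 × 7200 = 1.27 × 10^7 m³.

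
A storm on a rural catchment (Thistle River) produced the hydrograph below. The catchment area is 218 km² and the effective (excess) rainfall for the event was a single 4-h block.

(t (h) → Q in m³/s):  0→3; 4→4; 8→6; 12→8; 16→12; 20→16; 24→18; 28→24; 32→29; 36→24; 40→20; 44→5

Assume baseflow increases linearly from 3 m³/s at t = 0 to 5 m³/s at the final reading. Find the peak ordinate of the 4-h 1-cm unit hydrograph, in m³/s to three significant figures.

U_p ≈ 30.7 m³/s

Direct runoff: 0.00, 0.82, 2.64, 4.45, 8.27, 12.09, 13.91, 19.73, 24.55, 19.36, 15.18, 0.00 m³/s; ΣQ_DR = 121.0 m³/s, peak = 24.55 m³/s.
Runoff depth d = ΣQ_DR·Δt / A = 121.0 × 14400 / (218 km²) = 7.993 mm.
The 1-cm UH is the DRH scaled by (10 mm)/d, so U_p = 24.55 × 10/7.993 = 30.7 m³/s.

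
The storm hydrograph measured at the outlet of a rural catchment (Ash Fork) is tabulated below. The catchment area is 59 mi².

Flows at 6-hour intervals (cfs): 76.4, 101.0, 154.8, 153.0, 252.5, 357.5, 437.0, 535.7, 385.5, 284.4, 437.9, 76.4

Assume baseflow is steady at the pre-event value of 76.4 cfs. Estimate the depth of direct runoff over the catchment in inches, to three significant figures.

d ≈ 0.368 in

Direct runoff: 0.0, 24.6, 78.4, 76.6, 176.1, 281.1, 360.6, 459.3, 309.1, 208.0, 361.5, 0.0 cfs; ΣQ_DR = 2335 cfs.
V = ΣQ_DR · Δt = 2335 × 21600 s = 5.044 × 10^7 ft³.
Over A = 59 mi², depth = V / A = 0.368 in.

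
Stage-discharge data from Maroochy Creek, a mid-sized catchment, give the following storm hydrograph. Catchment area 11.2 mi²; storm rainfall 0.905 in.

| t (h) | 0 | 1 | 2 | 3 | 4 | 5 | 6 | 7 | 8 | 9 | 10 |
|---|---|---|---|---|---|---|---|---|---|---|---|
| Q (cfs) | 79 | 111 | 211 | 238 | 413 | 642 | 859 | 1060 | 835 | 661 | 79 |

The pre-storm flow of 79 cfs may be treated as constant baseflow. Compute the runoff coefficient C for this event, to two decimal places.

ΣQ_DR = 4319 cfs; V = ΣQ_DR·Δt = 1.555 × 10^7 ft³.
Runoff depth d = V / A = 0.5976 in.
C = d / P = 0.5976 / 0.905 = 0.66.

C ≈ 0.66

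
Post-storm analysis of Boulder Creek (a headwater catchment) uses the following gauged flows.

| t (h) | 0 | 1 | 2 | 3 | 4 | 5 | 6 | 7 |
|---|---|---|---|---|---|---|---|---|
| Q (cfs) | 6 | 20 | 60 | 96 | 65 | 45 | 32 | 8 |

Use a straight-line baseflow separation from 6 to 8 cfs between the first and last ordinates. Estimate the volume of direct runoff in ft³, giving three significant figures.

V ≈ 9.94 × 10^5 ft³

Direct-runoff ordinates (Q − Q_b): 0.00, 13.71, 53.43, 89.14, 57.86, 37.57, 24.29, 0.00 cfs.
ΣQ_DR = 276.0 cfs.
With Δt = 1 h = 3600 s, V = ΣQ_DR · Δt = 276.0 × 3600 = 9.94 × 10^5 ft³.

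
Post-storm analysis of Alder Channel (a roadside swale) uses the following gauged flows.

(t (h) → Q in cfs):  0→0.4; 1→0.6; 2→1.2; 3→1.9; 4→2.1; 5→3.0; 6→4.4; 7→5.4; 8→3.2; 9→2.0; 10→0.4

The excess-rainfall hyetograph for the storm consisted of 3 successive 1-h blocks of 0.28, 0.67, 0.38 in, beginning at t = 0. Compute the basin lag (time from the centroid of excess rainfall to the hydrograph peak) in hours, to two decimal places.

Centroid of excess rainfall: t_c = Σ P_i·t̄_i / ΣP_i = 1.5752 h (block centres at 0.5, 1.5, 2.5 h).
Hydrograph peak occurs at t = 7 h, so basin lag t_L = 7 − 1.5752 = 5.42 h.

t_L ≈ 5.42 h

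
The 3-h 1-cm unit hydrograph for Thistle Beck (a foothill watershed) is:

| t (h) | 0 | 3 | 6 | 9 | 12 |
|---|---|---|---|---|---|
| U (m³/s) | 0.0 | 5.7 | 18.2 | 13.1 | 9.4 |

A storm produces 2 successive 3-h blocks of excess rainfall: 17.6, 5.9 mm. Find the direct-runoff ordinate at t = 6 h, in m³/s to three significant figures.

By discrete convolution, Q_j = Σ (P_i / 10 mm) · U_{j−i}.
At t = 6 h (j=2): Q = (17.6/10)·18.2 + (5.9/10)·5.7 = 35.4 m³/s.

Q ≈ 35.4 m³/s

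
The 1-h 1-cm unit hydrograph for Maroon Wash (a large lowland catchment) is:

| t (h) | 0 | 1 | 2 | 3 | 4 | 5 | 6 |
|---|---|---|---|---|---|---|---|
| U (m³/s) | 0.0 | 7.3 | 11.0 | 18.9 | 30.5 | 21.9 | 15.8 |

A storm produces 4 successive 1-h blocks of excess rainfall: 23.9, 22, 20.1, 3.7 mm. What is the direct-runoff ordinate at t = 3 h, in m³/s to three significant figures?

Q ≈ 84.0 m³/s

By discrete convolution, Q_j = Σ (P_i / 10 mm) · U_{j−i}.
At t = 3 h (j=3): Q = (23.9/10)·18.9 + (22/10)·11.0 + (20.1/10)·7.3 + (3.7/10)·0.0 = 84.0 m³/s.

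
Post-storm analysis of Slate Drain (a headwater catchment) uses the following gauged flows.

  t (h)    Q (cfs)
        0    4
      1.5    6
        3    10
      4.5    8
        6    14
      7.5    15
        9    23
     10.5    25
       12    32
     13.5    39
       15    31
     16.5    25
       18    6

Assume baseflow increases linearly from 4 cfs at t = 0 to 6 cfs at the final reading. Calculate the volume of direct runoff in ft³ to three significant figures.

Direct-runoff ordinates (Q − Q_b): 0.00, 1.83, 5.67, 3.50, 9.33, 10.17, 18.00, 19.83, 26.67, 33.50, 25.33, 19.17, 0.00 cfs.
ΣQ_DR = 173.0 cfs.
With Δt = 1.5 h = 5400 s, V = ΣQ_DR · Δt = 173.0 × 5400 = 9.34 × 10^5 ft³.

V ≈ 9.34 × 10^5 ft³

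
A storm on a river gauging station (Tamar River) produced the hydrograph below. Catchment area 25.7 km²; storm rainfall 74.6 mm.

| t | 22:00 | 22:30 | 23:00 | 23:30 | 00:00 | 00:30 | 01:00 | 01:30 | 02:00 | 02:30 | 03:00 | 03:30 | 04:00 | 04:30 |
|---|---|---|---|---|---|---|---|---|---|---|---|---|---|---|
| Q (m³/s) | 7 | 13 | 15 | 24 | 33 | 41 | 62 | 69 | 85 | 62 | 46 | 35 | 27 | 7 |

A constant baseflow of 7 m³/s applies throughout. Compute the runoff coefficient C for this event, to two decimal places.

C ≈ 0.40

ΣQ_DR = 428.0 m³/s; V = ΣQ_DR·Δt = 7.704 × 10^5 m³.
Runoff depth d = V / A = 29.98 mm.
C = d / P = 29.98 / 74.6 = 0.40.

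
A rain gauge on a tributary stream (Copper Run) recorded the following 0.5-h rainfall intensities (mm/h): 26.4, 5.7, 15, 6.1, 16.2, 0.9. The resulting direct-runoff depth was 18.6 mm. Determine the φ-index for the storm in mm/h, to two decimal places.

φ ≈ 6.80 mm/h

Only the 3 blocks with intensity above φ contribute runoff: 26.4, 15, 16.2 mm/h.
Σ(I−φ)·Δt = d  ⇒  (26.4+15+16.2 − 3φ)·0.5 = 18.6
φ = (57.60 − 18.6/0.5) / 3 = 6.80 mm/h.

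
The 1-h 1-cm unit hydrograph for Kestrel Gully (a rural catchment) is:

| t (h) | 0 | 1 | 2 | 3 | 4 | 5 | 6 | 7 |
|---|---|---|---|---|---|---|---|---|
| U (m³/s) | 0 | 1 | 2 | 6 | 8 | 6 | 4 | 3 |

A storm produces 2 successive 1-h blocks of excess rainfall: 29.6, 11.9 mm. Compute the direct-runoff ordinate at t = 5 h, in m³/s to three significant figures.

Q ≈ 27.3 m³/s

By discrete convolution, Q_j = Σ (P_i / 10 mm) · U_{j−i}.
At t = 5 h (j=5): Q = (29.6/10)·6 + (11.9/10)·8 = 27.3 m³/s.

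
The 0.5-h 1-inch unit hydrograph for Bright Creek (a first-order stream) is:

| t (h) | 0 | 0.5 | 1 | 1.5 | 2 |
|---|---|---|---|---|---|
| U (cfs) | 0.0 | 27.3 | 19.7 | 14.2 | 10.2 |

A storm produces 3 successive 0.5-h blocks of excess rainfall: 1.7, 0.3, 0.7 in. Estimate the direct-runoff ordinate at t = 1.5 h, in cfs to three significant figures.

Q ≈ 49.2 cfs

By discrete convolution, Q_j = Σ (P_i / 1 in) · U_{j−i}.
At t = 1.5 h (j=3): Q = (1.7/1)·14.2 + (0.3/1)·19.7 + (0.7/1)·27.3 = 49.2 cfs.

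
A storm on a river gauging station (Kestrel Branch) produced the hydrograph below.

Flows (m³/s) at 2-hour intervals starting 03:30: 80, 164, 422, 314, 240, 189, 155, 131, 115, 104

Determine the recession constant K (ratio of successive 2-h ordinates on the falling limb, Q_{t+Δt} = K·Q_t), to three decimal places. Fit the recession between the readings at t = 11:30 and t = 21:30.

Using the recession-limb readings at t = 11:30 and t = 21:30: Q falls from 240 to 104 m³/s over 5 intervals.
K = (Q₂/Q₁)^(1/5) = (104/240)^(1/5) = 0.846.

K ≈ 0.846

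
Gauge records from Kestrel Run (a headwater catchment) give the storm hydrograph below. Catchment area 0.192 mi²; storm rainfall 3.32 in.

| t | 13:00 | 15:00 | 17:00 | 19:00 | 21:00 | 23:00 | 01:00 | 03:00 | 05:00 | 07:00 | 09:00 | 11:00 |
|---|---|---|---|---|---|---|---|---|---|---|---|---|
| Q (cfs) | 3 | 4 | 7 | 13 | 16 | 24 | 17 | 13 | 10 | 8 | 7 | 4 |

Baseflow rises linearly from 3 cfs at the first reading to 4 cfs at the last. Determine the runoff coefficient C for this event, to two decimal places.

ΣQ_DR = 84.00 cfs; V = ΣQ_DR·Δt = 6.048 × 10^5 ft³.
Runoff depth d = V / A = 1.356 in.
C = d / P = 1.356 / 3.32 = 0.41.

C ≈ 0.41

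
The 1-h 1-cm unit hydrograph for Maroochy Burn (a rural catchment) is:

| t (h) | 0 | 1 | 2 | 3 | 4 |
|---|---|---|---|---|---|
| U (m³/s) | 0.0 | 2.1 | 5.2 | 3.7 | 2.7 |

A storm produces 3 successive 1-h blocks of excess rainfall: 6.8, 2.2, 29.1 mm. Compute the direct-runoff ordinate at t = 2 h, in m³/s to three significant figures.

Q ≈ 4.00 m³/s

By discrete convolution, Q_j = Σ (P_i / 10 mm) · U_{j−i}.
At t = 2 h (j=2): Q = (6.8/10)·5.2 + (2.2/10)·2.1 + (29.1/10)·0.0 = 4.00 m³/s.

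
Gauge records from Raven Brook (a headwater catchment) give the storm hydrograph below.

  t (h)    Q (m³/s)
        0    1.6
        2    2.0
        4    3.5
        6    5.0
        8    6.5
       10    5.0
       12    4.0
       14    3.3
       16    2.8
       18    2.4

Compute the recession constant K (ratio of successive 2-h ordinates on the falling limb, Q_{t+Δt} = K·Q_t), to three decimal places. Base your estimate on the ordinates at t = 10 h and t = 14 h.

Using the recession-limb readings at t = 10 h and t = 14 h: Q falls from 5.0 to 3.3 m³/s over 2 intervals.
K = (Q₂/Q₁)^(1/2) = (3.3/5.0)^(1/2) = 0.812.

K ≈ 0.812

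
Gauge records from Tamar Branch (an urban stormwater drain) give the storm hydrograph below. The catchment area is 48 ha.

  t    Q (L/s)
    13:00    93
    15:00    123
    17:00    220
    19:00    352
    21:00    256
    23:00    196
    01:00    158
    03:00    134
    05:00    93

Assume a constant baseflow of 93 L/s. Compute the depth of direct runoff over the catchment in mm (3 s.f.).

Direct runoff: 0.0, 30.0, 127.0, 259.0, 163.0, 103.0, 65.0, 41.0, 0.0 L/s; ΣQ_DR = 788.0 L/s.
V = ΣQ_DR · Δt = 788.0 × 7200 s = 5.674 × 10^6 L.
Over A = 48 ha, depth = V / A = 11.8 mm.

d ≈ 11.8 mm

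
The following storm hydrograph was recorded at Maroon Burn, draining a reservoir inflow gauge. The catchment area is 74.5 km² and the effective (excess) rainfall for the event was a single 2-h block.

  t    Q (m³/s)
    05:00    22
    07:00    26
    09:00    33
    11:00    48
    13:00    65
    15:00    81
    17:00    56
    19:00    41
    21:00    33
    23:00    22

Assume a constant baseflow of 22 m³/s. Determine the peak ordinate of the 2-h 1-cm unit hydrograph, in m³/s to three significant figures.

Direct runoff: 0.0, 4.0, 11.0, 26.0, 43.0, 59.0, 34.0, 19.0, 11.0, 0.0 m³/s; ΣQ_DR = 207.0 m³/s, peak = 59.0 m³/s.
Runoff depth d = ΣQ_DR·Δt / A = 207.0 × 7200 / (74.5 km²) = 20.01 mm.
The 1-cm UH is the DRH scaled by (10 mm)/d, so U_p = 59.0 × 10/20.01 = 29.5 m³/s.

U_p ≈ 29.5 m³/s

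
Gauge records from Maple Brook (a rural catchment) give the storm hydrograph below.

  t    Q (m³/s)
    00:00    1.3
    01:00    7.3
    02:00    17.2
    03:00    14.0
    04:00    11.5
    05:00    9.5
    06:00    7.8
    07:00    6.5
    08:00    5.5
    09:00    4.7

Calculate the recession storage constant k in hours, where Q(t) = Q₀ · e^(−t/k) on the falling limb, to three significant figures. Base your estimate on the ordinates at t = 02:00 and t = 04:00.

On the falling limb, Q drops from 17.2 to 11.5 m³/s between t = 02:00 and t = 04:00 (Δt = 2 h).
k = −Δt / ln(Q₂/Q₁) = −2 / ln(11.5/17.2) = 4.97 h.

k ≈ 4.97 h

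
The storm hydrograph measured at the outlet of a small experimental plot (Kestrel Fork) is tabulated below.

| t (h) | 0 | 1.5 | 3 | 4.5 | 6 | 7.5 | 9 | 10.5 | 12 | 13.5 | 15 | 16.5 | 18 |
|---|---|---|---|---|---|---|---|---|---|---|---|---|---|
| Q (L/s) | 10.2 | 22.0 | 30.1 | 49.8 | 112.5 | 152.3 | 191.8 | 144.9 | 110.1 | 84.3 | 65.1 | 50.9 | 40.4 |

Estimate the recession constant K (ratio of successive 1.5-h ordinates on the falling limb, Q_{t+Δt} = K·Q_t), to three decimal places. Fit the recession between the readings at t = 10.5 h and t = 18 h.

K ≈ 0.775

Using the recession-limb readings at t = 10.5 h and t = 18 h: Q falls from 144.9 to 40.4 L/s over 5 intervals.
K = (Q₂/Q₁)^(1/5) = (40.4/144.9)^(1/5) = 0.775.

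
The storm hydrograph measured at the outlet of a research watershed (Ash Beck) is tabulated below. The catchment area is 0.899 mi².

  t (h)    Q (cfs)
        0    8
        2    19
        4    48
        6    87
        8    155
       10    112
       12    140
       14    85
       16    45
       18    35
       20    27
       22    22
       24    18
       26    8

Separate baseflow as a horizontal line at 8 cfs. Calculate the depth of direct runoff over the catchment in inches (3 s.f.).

d ≈ 2.40 in

Direct runoff: 0.0, 11.0, 40.0, 79.0, 147.0, 104.0, 132.0, 77.0, 37.0, 27.0, 19.0, 14.0, 10.0, 0.0 cfs; ΣQ_DR = 697.0 cfs.
V = ΣQ_DR · Δt = 697.0 × 7200 s = 5.018 × 10^6 ft³.
Over A = 0.899 mi², depth = V / A = 2.40 in.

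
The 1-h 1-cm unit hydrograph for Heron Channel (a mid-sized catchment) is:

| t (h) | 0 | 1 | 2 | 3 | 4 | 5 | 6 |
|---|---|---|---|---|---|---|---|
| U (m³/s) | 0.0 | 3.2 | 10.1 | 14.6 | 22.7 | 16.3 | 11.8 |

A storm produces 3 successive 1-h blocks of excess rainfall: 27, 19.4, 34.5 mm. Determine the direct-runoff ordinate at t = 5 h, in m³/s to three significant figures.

Q ≈ 138 m³/s

By discrete convolution, Q_j = Σ (P_i / 10 mm) · U_{j−i}.
At t = 5 h (j=5): Q = (27/10)·16.3 + (19.4/10)·22.7 + (34.5/10)·14.6 = 138 m³/s.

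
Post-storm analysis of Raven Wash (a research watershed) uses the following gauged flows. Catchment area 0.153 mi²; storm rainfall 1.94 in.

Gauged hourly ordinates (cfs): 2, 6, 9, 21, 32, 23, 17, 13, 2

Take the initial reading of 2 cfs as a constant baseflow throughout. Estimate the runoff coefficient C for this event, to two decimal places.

C ≈ 0.56

ΣQ_DR = 107.0 cfs; V = ΣQ_DR·Δt = 3.852 × 10^5 ft³.
Runoff depth d = V / A = 1.084 in.
C = d / P = 1.084 / 1.94 = 0.56.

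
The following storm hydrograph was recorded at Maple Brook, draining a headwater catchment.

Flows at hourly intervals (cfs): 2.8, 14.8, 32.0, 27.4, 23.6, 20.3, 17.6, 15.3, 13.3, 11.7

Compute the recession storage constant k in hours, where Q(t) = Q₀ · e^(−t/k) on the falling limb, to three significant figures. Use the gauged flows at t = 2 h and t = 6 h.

On the falling limb, Q drops from 32.0 to 17.6 cfs between t = 2 h and t = 6 h (Δt = 4 h).
k = −Δt / ln(Q₂/Q₁) = −4 / ln(17.6/32.0) = 6.69 h.

k ≈ 6.69 h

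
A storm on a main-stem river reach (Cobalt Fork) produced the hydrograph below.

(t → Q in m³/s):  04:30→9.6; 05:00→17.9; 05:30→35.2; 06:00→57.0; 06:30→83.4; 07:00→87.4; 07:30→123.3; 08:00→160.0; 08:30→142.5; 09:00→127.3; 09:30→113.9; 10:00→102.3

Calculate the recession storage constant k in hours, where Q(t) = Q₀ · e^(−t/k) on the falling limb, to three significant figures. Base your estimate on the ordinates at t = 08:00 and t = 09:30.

k ≈ 4.41 h

On the falling limb, Q drops from 160.0 to 113.9 m³/s between t = 08:00 and t = 09:30 (Δt = 1.5 h).
k = −Δt / ln(Q₂/Q₁) = −1.5 / ln(113.9/160.0) = 4.41 h.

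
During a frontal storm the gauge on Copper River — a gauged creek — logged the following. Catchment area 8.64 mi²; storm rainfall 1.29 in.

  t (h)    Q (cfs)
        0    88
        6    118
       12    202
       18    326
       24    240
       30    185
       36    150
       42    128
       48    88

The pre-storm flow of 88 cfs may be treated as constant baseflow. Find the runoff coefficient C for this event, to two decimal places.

C ≈ 0.61

ΣQ_DR = 733.0 cfs; V = ΣQ_DR·Δt = 1.583 × 10^7 ft³.
Runoff depth d = V / A = 0.7888 in.
C = d / P = 0.7888 / 1.29 = 0.61.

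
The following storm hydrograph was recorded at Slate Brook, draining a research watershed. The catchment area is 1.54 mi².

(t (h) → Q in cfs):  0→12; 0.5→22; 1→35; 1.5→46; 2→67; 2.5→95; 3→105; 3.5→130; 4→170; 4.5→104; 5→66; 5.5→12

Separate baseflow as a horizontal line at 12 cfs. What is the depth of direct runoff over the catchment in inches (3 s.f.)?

d ≈ 0.362 in

Direct runoff: 0.0, 10.0, 23.0, 34.0, 55.0, 83.0, 93.0, 118.0, 158.0, 92.0, 54.0, 0.0 cfs; ΣQ_DR = 720.0 cfs.
V = ΣQ_DR · Δt = 720.0 × 1800 s = 1.296 × 10^6 ft³.
Over A = 1.54 mi², depth = V / A = 0.362 in.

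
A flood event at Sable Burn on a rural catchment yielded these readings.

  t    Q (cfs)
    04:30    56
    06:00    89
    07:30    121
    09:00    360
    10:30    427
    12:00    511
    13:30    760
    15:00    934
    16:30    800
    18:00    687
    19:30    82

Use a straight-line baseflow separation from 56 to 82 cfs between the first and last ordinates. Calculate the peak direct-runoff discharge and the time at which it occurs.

Subtracting baseflow gives direct-runoff ordinates: 0.00, 30.40, 59.80, 296.20, 360.60, 442.00, 688.40, 859.80, 723.20, 607.60, 0.00 cfs.
The maximum is 859.80 cfs, occurring at the reading for t = 15:00.

Q_p = 859.80 cfs at t = 15:00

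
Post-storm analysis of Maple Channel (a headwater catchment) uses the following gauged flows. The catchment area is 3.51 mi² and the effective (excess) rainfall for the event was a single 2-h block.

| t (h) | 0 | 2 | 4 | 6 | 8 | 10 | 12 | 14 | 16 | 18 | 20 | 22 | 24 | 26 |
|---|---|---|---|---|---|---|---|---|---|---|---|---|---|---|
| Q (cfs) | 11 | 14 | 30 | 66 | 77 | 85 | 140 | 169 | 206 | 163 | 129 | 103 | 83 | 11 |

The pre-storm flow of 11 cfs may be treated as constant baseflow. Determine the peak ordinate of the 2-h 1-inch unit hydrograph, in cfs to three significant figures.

U_p ≈ 195 cfs

Direct runoff: 0.0, 3.0, 19.0, 55.0, 66.0, 74.0, 129.0, 158.0, 195.0, 152.0, 118.0, 92.0, 72.0, 0.0 cfs; ΣQ_DR = 1133 cfs, peak = 195.0 cfs.
Runoff depth d = ΣQ_DR·Δt / A = 1133 × 7200 / (3.51 mi²) = 1.000 in.
The 1-inch UH is the DRH scaled by (1 in)/d, so U_p = 195.0 × 1/1.000 = 195 cfs.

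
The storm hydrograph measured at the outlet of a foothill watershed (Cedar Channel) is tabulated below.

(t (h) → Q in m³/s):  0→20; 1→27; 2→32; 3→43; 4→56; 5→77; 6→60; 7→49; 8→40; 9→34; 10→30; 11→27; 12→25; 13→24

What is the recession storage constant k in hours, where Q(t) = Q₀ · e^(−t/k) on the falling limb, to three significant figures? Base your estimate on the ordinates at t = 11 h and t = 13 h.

On the falling limb, Q drops from 27 to 24 m³/s between t = 11 h and t = 13 h (Δt = 2 h).
k = −Δt / ln(Q₂/Q₁) = −2 / ln(24/27) = 17.0 h.

k ≈ 17.0 h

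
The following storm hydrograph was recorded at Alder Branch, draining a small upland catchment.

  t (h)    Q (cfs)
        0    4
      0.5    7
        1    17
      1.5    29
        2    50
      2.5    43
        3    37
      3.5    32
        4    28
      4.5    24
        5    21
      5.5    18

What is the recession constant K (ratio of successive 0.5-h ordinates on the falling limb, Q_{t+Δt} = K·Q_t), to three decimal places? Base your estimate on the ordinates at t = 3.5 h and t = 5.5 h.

K ≈ 0.866

Using the recession-limb readings at t = 3.5 h and t = 5.5 h: Q falls from 32 to 18 cfs over 4 intervals.
K = (Q₂/Q₁)^(1/4) = (18/32)^(1/4) = 0.866.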